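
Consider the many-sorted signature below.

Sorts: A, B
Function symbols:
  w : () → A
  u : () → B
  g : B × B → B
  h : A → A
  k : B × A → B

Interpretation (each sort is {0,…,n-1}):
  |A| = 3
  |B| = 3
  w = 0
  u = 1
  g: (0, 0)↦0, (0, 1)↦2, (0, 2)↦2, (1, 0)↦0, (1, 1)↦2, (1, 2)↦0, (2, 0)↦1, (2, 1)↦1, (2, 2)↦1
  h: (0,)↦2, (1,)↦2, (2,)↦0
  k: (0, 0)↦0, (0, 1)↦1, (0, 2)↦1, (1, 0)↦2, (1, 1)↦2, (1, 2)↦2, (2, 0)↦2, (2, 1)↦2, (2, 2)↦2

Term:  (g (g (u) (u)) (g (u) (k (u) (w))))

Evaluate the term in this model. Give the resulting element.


  u = 1
  u = 1
  (g (u) (u)) = g(1, 1) = 2
  u = 1
  u = 1
  w = 0
  (k (u) (w)) = k(1, 0) = 2
  (g (u) (k (u) (w))) = g(1, 2) = 0
  (g (g (u) (u)) (g (u) (k (u) (w)))) = g(2, 0) = 1

value = 1


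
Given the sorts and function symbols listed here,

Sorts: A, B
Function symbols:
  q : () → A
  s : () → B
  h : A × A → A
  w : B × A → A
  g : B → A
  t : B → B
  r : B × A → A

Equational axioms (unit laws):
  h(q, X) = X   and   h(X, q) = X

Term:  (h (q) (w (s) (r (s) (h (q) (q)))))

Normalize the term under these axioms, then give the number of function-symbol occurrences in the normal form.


size = 5

1. (h (q) (w (s) (r (s) (h (q) (q)))))  →  (w (s) (r (s) (h (q) (q))))
2. (w (s) (r (s) (h (q) (q))))  →  (w (s) (r (s) (q)))
normal form: (w (s) (r (s) (q)))


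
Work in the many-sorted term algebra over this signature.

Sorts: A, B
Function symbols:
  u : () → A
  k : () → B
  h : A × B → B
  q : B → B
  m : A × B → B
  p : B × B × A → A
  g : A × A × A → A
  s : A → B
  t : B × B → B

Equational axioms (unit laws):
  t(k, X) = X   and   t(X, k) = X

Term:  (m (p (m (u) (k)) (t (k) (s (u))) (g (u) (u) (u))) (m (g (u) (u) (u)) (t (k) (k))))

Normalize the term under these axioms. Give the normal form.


normal form = (m (p (m (u) (k)) (s (u)) (g (u) (u) (u))) (m (g (u) (u) (u)) (k)))

1. (m (p (m (u) (k)) (t (k) (s (u))) (g (u) (u) (u))) (m (g (u) (u) (u)) (t (k) (k))))  →  (m (p (m (u) (k)) (s (u)) (g (u) (u) (u))) (m (g (u) (u) (u)) (t (k) (k))))
2. (m (p (m (u) (k)) (s (u)) (g (u) (u) (u))) (m (g (u) (u) (u)) (t (k) (k))))  →  (m (p (m (u) (k)) (s (u)) (g (u) (u) (u))) (m (g (u) (u) (u)) (k)))


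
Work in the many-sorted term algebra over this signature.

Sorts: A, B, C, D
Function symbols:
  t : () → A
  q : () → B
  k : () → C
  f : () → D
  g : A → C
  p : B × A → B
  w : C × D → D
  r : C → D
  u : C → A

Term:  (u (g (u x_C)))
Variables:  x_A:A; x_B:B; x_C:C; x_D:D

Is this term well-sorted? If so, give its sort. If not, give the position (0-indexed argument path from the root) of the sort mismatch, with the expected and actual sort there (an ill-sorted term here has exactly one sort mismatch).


      x_C : C
    (u x_C) : A
  (g (u x_C)) : C
(u (g (u x_C))) : A

well-sorted; sort = A


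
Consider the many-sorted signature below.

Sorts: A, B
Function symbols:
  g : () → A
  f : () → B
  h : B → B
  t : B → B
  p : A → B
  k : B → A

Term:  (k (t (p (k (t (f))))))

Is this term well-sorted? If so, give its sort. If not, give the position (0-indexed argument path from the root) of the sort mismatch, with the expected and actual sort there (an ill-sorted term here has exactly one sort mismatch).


          (f) : B
        (t (f)) : B
      (k (t (f))) : A
    (p (k (t (f)))) : B
  (t (p (k (t (f))))) : B
(k (t (p (k (t (f)))))) : A

well-sorted; sort = A


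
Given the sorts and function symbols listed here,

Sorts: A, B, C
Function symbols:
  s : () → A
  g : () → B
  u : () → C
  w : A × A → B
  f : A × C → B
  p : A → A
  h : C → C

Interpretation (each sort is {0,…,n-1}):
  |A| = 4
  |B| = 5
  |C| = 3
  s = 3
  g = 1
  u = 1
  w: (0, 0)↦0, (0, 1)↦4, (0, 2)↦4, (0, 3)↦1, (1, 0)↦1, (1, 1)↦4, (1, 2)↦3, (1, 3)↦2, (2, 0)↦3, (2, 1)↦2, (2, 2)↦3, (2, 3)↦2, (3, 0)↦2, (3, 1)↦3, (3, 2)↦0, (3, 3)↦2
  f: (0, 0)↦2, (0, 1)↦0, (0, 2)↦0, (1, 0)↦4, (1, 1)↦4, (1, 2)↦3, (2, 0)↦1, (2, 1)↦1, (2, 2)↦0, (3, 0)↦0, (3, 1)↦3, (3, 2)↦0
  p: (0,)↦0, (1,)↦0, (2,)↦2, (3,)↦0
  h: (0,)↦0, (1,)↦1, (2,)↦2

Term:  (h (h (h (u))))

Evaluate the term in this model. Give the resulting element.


value = 1

  u = 1
  (h (u)) = h(1,) = 1
  (h (h (u))) = h(1,) = 1
  (h (h (h (u)))) = h(1,) = 1


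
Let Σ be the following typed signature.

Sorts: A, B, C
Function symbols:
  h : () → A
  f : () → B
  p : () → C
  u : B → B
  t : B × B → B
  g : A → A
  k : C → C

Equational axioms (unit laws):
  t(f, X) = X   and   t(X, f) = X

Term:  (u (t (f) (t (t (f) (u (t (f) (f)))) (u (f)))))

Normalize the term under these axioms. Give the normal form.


1. (u (t (f) (t (t (f) (u (t (f) (f)))) (u (f)))))  →  (u (t (t (f) (u (t (f) (f)))) (u (f))))
2. (u (t (t (f) (u (t (f) (f)))) (u (f))))  →  (u (t (u (t (f) (f))) (u (f))))
3. (u (t (u (t (f) (f))) (u (f))))  →  (u (t (u (f)) (u (f))))

normal form = (u (t (u (f)) (u (f))))


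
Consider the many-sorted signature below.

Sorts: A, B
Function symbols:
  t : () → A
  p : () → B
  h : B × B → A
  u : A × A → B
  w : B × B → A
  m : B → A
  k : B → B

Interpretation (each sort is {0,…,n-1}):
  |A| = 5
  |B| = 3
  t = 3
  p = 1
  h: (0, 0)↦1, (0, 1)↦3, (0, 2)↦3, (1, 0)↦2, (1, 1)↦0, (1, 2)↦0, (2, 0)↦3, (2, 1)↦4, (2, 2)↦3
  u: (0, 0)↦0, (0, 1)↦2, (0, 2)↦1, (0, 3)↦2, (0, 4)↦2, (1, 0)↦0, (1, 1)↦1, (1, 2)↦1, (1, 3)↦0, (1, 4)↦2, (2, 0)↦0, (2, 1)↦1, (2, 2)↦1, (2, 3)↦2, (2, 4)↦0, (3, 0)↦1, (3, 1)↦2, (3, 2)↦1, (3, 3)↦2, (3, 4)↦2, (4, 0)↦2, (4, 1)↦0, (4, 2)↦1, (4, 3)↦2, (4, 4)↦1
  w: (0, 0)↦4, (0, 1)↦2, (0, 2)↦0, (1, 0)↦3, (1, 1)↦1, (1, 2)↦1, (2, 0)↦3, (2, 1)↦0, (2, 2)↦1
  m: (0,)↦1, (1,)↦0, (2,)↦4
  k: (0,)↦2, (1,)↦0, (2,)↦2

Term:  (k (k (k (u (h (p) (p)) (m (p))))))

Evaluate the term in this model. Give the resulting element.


  p = 1
  p = 1
  (h (p) (p)) = h(1, 1) = 0
  p = 1
  (m (p)) = m(1,) = 0
  (u (h (p) (p)) (m (p))) = u(0, 0) = 0
  (k (u (h (p) (p)) (m (p)))) = k(0,) = 2
  (k (k (u (h (p) (p)) (m (p))))) = k(2,) = 2
  (k (k (k (u (h (p) (p)) (m (p)))))) = k(2,) = 2

value = 2


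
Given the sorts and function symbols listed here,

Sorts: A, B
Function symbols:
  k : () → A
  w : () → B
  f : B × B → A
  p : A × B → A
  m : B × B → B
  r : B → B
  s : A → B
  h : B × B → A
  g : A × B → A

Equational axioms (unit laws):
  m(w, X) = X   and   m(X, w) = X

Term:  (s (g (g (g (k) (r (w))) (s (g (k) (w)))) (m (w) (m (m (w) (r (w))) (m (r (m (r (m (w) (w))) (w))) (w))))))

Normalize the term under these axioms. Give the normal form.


1. (s (g (g (g (k) (r (w))) (s (g (k) (w)))) (m (w) (m (m (w) (r (w))) (m (r (m (r (m (w) (w))) (w))) (w))))))  →  (s (g (g (g (k) (r (w))) (s (g (k) (w)))) (m (m (w) (r (w))) (m (r (m (r (m (w) (w))) (w))) (w)))))
2. (s (g (g (g (k) (r (w))) (s (g (k) (w)))) (m (m (w) (r (w))) (m (r (m (r (m (w) (w))) (w))) (w)))))  →  (s (g (g (g (k) (r (w))) (s (g (k) (w)))) (m (r (w)) (m (r (m (r (m (w) (w))) (w))) (w)))))
3. (s (g (g (g (k) (r (w))) (s (g (k) (w)))) (m (r (w)) (m (r (m (r (m (w) (w))) (w))) (w)))))  →  (s (g (g (g (k) (r (w))) (s (g (k) (w)))) (m (r (w)) (r (m (r (m (w) (w))) (w))))))
4. (s (g (g (g (k) (r (w))) (s (g (k) (w)))) (m (r (w)) (r (m (r (m (w) (w))) (w))))))  →  (s (g (g (g (k) (r (w))) (s (g (k) (w)))) (m (r (w)) (r (r (m (w) (w)))))))
5. (s (g (g (g (k) (r (w))) (s (g (k) (w)))) (m (r (w)) (r (r (m (w) (w)))))))  →  (s (g (g (g (k) (r (w))) (s (g (k) (w)))) (m (r (w)) (r (r (w))))))

normal form = (s (g (g (g (k) (r (w))) (s (g (k) (w)))) (m (r (w)) (r (r (w))))))


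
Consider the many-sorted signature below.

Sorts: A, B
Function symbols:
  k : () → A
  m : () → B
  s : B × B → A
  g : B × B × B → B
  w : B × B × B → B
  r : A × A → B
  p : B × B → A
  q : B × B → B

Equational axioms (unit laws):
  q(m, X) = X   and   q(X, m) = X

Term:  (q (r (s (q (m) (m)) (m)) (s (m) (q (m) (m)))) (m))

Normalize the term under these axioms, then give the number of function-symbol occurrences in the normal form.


size = 7

1. (q (r (s (q (m) (m)) (m)) (s (m) (q (m) (m)))) (m))  →  (r (s (q (m) (m)) (m)) (s (m) (q (m) (m))))
2. (r (s (q (m) (m)) (m)) (s (m) (q (m) (m))))  →  (r (s (m) (m)) (s (m) (q (m) (m))))
3. (r (s (m) (m)) (s (m) (q (m) (m))))  →  (r (s (m) (m)) (s (m) (m)))
normal form: (r (s (m) (m)) (s (m) (m)))


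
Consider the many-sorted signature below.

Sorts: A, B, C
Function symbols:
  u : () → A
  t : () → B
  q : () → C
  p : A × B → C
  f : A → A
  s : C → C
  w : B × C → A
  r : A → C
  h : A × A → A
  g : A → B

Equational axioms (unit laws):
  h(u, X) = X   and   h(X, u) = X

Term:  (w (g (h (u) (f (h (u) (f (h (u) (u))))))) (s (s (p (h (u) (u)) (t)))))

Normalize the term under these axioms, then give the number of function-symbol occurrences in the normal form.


1. (w (g (h (u) (f (h (u) (f (h (u) (u))))))) (s (s (p (h (u) (u)) (t)))))  →  (w (g (f (h (u) (f (h (u) (u)))))) (s (s (p (h (u) (u)) (t)))))
2. (w (g (f (h (u) (f (h (u) (u)))))) (s (s (p (h (u) (u)) (t)))))  →  (w (g (f (f (h (u) (u))))) (s (s (p (h (u) (u)) (t)))))
3. (w (g (f (f (h (u) (u))))) (s (s (p (h (u) (u)) (t)))))  →  (w (g (f (f (u)))) (s (s (p (h (u) (u)) (t)))))
4. (w (g (f (f (u)))) (s (s (p (h (u) (u)) (t)))))  →  (w (g (f (f (u)))) (s (s (p (u) (t)))))
normal form: (w (g (f (f (u)))) (s (s (p (u) (t)))))

size = 10


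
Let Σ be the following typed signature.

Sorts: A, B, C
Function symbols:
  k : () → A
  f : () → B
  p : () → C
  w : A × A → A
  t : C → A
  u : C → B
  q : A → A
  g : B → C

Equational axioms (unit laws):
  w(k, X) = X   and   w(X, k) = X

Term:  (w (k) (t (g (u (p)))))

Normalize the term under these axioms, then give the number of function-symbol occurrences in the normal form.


1. (w (k) (t (g (u (p)))))  →  (t (g (u (p))))
normal form: (t (g (u (p))))

size = 4


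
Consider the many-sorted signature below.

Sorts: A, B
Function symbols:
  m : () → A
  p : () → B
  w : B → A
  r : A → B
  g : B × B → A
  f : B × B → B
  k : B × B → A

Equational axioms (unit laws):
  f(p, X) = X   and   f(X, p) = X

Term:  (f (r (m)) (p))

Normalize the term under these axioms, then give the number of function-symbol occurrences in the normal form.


1. (f (r (m)) (p))  →  (r (m))
normal form: (r (m))

size = 2


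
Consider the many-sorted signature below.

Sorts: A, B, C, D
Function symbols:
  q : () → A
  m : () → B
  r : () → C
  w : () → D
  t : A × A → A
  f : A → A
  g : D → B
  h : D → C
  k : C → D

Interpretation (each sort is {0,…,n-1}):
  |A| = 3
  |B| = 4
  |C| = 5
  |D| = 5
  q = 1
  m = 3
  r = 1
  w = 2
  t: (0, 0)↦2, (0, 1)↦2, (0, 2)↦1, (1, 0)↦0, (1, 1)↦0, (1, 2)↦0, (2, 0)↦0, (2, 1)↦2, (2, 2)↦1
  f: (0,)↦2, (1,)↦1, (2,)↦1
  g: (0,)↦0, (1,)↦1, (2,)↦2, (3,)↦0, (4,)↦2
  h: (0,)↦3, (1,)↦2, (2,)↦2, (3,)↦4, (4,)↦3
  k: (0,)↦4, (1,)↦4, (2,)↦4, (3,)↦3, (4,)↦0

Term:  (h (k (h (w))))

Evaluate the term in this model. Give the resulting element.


  w = 2
  (h (w)) = h(2,) = 2
  (k (h (w))) = k(2,) = 4
  (h (k (h (w)))) = h(4,) = 3

value = 3


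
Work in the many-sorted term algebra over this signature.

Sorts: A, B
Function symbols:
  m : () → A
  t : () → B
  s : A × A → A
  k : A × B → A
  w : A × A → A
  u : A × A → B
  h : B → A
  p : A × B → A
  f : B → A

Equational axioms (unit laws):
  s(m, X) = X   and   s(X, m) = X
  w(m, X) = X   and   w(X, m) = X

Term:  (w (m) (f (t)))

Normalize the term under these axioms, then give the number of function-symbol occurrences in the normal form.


1. (w (m) (f (t)))  →  (f (t))
normal form: (f (t))

size = 2


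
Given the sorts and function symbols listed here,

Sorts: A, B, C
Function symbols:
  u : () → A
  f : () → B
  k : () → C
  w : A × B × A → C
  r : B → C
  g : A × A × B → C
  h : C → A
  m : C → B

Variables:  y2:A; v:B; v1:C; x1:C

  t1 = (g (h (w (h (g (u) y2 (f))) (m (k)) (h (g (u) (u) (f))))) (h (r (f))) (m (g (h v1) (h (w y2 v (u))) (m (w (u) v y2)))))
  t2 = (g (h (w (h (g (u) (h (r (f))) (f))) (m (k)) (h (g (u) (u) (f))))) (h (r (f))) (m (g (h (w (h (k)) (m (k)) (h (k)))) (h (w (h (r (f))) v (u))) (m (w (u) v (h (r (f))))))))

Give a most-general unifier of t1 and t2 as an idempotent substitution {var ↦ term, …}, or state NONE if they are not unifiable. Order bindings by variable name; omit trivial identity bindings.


{v1 ↦ (w (h (k)) (m (k)) (h (k))), y2 ↦ (h (r (f)))}


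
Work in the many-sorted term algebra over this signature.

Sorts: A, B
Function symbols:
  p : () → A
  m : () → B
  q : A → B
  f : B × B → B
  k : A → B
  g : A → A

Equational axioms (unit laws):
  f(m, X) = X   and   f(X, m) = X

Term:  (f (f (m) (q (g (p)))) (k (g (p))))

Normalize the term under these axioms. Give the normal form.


normal form = (f (q (g (p))) (k (g (p))))

1. (f (f (m) (q (g (p)))) (k (g (p))))  →  (f (q (g (p))) (k (g (p))))


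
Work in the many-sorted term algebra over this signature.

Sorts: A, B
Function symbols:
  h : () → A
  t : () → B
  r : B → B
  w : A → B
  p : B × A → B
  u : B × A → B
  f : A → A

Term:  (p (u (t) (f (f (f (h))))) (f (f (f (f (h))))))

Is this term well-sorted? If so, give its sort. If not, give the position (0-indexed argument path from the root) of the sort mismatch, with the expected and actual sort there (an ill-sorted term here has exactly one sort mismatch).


    (t) : B
          (h) : A
        (f (h)) : A
      (f (f (h))) : A
    (f (f (f (h)))) : A
  (u (t) (f (f (f (h))))) : B
          (h) : A
        (f (h)) : A
      (f (f (h))) : A
    (f (f (f (h)))) : A
  (f (f (f (f (h))))) : A
(p (u (t) (f (f (f (h))))) (f (f (f (f (h)))))) : B

well-sorted; sort = B


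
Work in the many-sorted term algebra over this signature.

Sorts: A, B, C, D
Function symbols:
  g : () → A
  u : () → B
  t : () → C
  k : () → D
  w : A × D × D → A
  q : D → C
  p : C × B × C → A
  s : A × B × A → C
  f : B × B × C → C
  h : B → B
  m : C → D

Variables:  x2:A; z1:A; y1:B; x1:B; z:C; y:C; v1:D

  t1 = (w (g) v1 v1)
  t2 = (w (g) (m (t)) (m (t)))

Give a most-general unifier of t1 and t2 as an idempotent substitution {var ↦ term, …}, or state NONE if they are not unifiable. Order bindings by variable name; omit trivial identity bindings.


{v1 ↦ (m (t))}


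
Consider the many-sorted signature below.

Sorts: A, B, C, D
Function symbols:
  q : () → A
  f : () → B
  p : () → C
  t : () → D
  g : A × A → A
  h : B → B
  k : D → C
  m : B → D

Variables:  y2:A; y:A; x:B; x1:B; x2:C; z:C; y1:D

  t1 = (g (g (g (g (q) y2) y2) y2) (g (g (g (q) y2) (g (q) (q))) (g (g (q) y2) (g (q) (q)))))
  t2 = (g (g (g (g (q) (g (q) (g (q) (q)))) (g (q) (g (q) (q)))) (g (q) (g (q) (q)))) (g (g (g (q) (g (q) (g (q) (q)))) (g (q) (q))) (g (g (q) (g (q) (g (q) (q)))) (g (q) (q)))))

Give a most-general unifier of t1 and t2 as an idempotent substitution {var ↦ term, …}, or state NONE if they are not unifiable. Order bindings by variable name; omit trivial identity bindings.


{y2 ↦ (g (q) (g (q) (q)))}


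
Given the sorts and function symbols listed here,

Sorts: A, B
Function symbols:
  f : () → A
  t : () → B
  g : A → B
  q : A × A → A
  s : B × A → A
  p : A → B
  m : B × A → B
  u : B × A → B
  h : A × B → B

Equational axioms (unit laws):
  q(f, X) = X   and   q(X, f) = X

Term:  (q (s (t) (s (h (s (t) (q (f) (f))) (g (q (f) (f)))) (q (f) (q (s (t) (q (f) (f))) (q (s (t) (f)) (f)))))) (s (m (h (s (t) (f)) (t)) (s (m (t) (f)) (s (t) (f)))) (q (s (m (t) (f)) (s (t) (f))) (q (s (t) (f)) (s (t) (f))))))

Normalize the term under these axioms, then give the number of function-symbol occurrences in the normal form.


1. (q (s (t) (s (h (s (t) (q (f) (f))) (g (q (f) (f)))) (q (f) (q (s (t) (q (f) (f))) (q (s (t) (f)) (f)))))) (s (m (h (s (t) (f)) (t)) (s (m (t) (f)) (s (t) (f)))) (q (s (m (t) (f)) (s (t) (f))) (q (s (t) (f)) (s (t) (f))))))  →  (q (s (t) (s (h (s (t) (f)) (g (q (f) (f)))) (q (f) (q (s (t) (q (f) (f))) (q (s (t) (f)) (f)))))) (s (m (h (s (t) (f)) (t)) (s (m (t) (f)) (s (t) (f)))) (q (s (m (t) (f)) (s (t) (f))) (q (s (t) (f)) (s (t) (f))))))
2. (q (s (t) (s (h (s (t) (f)) (g (q (f) (f)))) (q (f) (q (s (t) (q (f) (f))) (q (s (t) (f)) (f)))))) (s (m (h (s (t) (f)) (t)) (s (m (t) (f)) (s (t) (f)))) (q (s (m (t) (f)) (s (t) (f))) (q (s (t) (f)) (s (t) (f))))))  →  (q (s (t) (s (h (s (t) (f)) (g (f))) (q (f) (q (s (t) (q (f) (f))) (q (s (t) (f)) (f)))))) (s (m (h (s (t) (f)) (t)) (s (m (t) (f)) (s (t) (f)))) (q (s (m (t) (f)) (s (t) (f))) (q (s (t) (f)) (s (t) (f))))))
3. (q (s (t) (s (h (s (t) (f)) (g (f))) (q (f) (q (s (t) (q (f) (f))) (q (s (t) (f)) (f)))))) (s (m (h (s (t) (f)) (t)) (s (m (t) (f)) (s (t) (f)))) (q (s (m (t) (f)) (s (t) (f))) (q (s (t) (f)) (s (t) (f))))))  →  (q (s (t) (s (h (s (t) (f)) (g (f))) (q (s (t) (q (f) (f))) (q (s (t) (f)) (f))))) (s (m (h (s (t) (f)) (t)) (s (m (t) (f)) (s (t) (f)))) (q (s (m (t) (f)) (s (t) (f))) (q (s (t) (f)) (s (t) (f))))))
4. (q (s (t) (s (h (s (t) (f)) (g (f))) (q (s (t) (q (f) (f))) (q (s (t) (f)) (f))))) (s (m (h (s (t) (f)) (t)) (s (m (t) (f)) (s (t) (f)))) (q (s (m (t) (f)) (s (t) (f))) (q (s (t) (f)) (s (t) (f))))))  →  (q (s (t) (s (h (s (t) (f)) (g (f))) (q (s (t) (f)) (q (s (t) (f)) (f))))) (s (m (h (s (t) (f)) (t)) (s (m (t) (f)) (s (t) (f)))) (q (s (m (t) (f)) (s (t) (f))) (q (s (t) (f)) (s (t) (f))))))
5. (q (s (t) (s (h (s (t) (f)) (g (f))) (q (s (t) (f)) (q (s (t) (f)) (f))))) (s (m (h (s (t) (f)) (t)) (s (m (t) (f)) (s (t) (f)))) (q (s (m (t) (f)) (s (t) (f))) (q (s (t) (f)) (s (t) (f))))))  →  (q (s (t) (s (h (s (t) (f)) (g (f))) (q (s (t) (f)) (s (t) (f))))) (s (m (h (s (t) (f)) (t)) (s (m (t) (f)) (s (t) (f)))) (q (s (m (t) (f)) (s (t) (f))) (q (s (t) (f)) (s (t) (f))))))
normal form: (q (s (t) (s (h (s (t) (f)) (g (f))) (q (s (t) (f)) (s (t) (f))))) (s (m (h (s (t) (f)) (t)) (s (m (t) (f)) (s (t) (f)))) (q (s (m (t) (f)) (s (t) (f))) (q (s (t) (f)) (s (t) (f))))))

size = 46


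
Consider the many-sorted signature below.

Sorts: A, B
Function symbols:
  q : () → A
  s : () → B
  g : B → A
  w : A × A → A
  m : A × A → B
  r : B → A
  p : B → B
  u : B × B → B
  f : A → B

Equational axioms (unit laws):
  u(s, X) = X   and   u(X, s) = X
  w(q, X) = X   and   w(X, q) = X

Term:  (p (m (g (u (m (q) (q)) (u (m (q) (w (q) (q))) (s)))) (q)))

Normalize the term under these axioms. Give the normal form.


normal form = (p (m (g (u (m (q) (q)) (m (q) (q)))) (q)))

1. (p (m (g (u (m (q) (q)) (u (m (q) (w (q) (q))) (s)))) (q)))  →  (p (m (g (u (m (q) (q)) (m (q) (w (q) (q))))) (q)))
2. (p (m (g (u (m (q) (q)) (m (q) (w (q) (q))))) (q)))  →  (p (m (g (u (m (q) (q)) (m (q) (q)))) (q)))


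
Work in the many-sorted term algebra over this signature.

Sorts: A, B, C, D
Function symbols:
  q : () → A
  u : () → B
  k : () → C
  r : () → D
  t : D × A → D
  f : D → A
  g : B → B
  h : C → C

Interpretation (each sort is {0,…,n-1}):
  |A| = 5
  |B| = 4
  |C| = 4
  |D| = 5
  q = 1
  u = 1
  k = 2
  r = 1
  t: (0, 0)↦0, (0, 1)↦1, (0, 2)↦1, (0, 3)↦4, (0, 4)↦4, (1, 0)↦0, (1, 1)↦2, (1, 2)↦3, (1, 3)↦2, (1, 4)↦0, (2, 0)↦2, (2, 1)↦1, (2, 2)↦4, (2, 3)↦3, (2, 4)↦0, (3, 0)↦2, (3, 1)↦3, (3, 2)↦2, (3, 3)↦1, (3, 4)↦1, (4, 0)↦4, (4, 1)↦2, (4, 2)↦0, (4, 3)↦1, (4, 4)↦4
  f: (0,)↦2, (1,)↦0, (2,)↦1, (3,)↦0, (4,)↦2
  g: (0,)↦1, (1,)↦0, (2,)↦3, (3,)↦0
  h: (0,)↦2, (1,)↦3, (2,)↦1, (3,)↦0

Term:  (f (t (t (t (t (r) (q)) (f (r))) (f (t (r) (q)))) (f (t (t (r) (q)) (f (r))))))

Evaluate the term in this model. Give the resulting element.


value = 1

  r = 1
  q = 1
  (t (r) (q)) = t(1, 1) = 2
  r = 1
  (f (r)) = f(1,) = 0
  (t (t (r) (q)) (f (r))) = t(2, 0) = 2
  r = 1
  q = 1
  (t (r) (q)) = t(1, 1) = 2
  (f (t (r) (q))) = f(2,) = 1
  (t (t (t (r) (q)) (f (r))) (f (t (r) (q)))) = t(2, 1) = 1
  r = 1
  q = 1
  (t (r) (q)) = t(1, 1) = 2
  r = 1
  (f (r)) = f(1,) = 0
  (t (t (r) (q)) (f (r))) = t(2, 0) = 2
  (f (t (t (r) (q)) (f (r)))) = f(2,) = 1
  (t (t (t (t (r) (q)) (f (r))) (f (t (r) (q)))) (f (t (t (r) (q)) (f (r))))) = t(1, 1) = 2
  (f (t (t (t (t (r) (q)) (f (r))) (f (t (r) (q)))) (f (t (t (r) (q)) (f (r)))))) = f(2,) = 1


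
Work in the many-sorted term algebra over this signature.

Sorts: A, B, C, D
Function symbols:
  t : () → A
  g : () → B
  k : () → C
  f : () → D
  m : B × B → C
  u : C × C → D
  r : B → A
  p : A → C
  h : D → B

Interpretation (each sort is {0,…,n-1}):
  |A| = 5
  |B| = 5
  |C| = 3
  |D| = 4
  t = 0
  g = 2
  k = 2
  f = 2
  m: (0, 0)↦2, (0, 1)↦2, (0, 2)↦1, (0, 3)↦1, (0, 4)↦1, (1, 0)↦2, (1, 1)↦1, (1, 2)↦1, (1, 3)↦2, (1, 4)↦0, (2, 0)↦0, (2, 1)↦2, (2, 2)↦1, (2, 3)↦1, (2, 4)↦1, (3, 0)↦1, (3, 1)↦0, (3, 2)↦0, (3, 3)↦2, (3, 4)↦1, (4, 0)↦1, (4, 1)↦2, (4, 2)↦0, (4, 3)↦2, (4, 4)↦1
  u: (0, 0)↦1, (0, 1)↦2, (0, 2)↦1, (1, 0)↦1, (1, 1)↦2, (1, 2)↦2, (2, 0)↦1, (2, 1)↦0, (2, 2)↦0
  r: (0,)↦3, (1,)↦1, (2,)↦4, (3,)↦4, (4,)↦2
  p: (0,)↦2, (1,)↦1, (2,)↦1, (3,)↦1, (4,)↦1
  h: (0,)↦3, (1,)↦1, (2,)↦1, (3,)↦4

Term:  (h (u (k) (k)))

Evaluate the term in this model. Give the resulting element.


value = 3

  k = 2
  k = 2
  (u (k) (k)) = u(2, 2) = 0
  (h (u (k) (k))) = h(0,) = 3


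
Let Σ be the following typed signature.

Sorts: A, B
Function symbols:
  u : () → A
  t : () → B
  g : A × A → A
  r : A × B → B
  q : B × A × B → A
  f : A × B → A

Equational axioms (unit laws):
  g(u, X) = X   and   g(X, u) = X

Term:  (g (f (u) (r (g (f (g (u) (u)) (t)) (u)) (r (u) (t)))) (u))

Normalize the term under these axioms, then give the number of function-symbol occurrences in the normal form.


size = 9

1. (g (f (u) (r (g (f (g (u) (u)) (t)) (u)) (r (u) (t)))) (u))  →  (f (u) (r (g (f (g (u) (u)) (t)) (u)) (r (u) (t))))
2. (f (u) (r (g (f (g (u) (u)) (t)) (u)) (r (u) (t))))  →  (f (u) (r (f (g (u) (u)) (t)) (r (u) (t))))
3. (f (u) (r (f (g (u) (u)) (t)) (r (u) (t))))  →  (f (u) (r (f (u) (t)) (r (u) (t))))
normal form: (f (u) (r (f (u) (t)) (r (u) (t))))


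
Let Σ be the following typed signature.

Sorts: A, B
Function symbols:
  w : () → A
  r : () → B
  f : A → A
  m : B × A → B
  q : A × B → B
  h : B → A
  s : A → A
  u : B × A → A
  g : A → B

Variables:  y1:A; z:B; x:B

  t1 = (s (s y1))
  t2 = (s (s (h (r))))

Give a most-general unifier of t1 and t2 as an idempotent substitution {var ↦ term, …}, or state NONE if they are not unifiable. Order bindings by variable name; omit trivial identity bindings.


{y1 ↦ (h (r))}


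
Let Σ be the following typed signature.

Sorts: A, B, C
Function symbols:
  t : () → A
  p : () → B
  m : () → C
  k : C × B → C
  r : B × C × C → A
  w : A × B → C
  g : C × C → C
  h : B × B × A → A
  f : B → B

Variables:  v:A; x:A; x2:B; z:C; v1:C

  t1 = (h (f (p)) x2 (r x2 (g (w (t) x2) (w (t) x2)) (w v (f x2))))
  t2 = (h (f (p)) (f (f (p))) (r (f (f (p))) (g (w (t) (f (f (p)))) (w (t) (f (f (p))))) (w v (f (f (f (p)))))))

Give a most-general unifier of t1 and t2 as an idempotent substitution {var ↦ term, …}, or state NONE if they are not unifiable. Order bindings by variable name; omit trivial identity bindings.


{x2 ↦ (f (f (p)))}


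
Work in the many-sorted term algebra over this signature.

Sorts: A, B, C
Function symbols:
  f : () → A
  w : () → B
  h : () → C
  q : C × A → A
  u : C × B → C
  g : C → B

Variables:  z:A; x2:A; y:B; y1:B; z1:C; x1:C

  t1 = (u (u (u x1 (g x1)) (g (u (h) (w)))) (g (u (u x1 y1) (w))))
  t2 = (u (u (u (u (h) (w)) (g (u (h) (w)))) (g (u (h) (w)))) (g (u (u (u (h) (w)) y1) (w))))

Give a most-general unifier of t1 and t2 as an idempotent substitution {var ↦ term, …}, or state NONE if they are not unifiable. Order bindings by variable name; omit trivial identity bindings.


{x1 ↦ (u (h) (w))}


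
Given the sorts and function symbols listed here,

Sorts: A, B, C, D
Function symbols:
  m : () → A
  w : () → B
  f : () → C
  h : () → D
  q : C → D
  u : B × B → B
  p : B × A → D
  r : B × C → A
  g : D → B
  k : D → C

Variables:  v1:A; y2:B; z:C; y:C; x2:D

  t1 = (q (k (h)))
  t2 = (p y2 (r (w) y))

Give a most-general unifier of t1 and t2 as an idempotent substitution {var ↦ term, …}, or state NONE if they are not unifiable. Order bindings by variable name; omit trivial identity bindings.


NONE (not unifiable)

head clash or occurs-check failure — not unifiable


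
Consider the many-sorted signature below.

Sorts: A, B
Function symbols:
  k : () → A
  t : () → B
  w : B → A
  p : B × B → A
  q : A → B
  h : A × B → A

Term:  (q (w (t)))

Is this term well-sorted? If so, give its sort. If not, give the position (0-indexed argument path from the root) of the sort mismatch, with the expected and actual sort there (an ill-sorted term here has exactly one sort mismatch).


well-sorted; sort = B

    (t) : B
  (w (t)) : A
(q (w (t))) : B


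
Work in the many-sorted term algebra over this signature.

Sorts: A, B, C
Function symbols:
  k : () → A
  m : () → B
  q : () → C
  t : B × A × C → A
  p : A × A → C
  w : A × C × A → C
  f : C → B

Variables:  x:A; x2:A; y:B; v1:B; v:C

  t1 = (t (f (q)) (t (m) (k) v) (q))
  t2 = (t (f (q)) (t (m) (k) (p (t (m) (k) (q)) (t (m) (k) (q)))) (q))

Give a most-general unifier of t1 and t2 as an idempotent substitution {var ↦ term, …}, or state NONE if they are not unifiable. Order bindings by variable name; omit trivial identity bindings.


{v ↦ (p (t (m) (k) (q)) (t (m) (k) (q)))}


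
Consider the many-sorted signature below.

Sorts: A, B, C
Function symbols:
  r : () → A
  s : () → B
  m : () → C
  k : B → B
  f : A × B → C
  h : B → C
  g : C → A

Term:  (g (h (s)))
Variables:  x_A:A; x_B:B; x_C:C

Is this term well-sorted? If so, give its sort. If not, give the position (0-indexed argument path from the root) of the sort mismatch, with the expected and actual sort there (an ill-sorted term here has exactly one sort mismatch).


well-sorted; sort = A

    (s) : B
  (h (s)) : C
(g (h (s))) : A


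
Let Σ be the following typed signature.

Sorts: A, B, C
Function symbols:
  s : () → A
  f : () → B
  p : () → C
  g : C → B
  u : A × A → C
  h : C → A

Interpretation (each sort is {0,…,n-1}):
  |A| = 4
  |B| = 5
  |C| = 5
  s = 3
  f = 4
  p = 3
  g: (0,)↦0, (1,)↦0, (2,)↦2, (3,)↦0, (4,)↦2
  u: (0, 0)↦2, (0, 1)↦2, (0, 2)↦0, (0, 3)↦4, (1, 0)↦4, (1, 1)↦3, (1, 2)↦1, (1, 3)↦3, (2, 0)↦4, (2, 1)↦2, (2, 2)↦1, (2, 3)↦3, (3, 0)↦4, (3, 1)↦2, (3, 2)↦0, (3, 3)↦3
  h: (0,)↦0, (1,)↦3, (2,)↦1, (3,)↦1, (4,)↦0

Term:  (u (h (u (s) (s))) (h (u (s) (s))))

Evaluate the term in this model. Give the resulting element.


  s = 3
  s = 3
  (u (s) (s)) = u(3, 3) = 3
  (h (u (s) (s))) = h(3,) = 1
  s = 3
  s = 3
  (u (s) (s)) = u(3, 3) = 3
  (h (u (s) (s))) = h(3,) = 1
  (u (h (u (s) (s))) (h (u (s) (s)))) = u(1, 1) = 3

value = 3


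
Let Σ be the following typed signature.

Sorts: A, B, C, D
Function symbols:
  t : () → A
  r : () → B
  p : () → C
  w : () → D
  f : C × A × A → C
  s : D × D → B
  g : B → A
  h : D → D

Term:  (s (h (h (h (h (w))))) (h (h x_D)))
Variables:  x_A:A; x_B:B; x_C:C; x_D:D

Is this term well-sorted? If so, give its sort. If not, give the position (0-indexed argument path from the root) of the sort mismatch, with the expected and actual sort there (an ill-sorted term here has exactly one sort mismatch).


          (w) : D
        (h (w)) : D
      (h (h (w))) : D
    (h (h (h (w)))) : D
  (h (h (h (h (w))))) : D
      x_D : D
    (h x_D) : D
  (h (h x_D)) : D
(s (h (h (h (h (w))))) (h (h x_D))) : B

well-sorted; sort = B


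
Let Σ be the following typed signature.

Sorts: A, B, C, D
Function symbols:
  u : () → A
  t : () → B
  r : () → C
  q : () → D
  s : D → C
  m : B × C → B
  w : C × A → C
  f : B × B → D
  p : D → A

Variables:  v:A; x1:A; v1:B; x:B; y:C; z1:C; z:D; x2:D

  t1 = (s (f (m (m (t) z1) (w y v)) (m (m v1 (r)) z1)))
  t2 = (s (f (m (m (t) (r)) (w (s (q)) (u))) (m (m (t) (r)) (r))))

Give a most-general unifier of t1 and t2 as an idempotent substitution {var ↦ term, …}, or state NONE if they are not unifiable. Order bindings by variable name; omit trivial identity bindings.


{v ↦ (u), v1 ↦ (t), y ↦ (s (q)), z1 ↦ (r)}


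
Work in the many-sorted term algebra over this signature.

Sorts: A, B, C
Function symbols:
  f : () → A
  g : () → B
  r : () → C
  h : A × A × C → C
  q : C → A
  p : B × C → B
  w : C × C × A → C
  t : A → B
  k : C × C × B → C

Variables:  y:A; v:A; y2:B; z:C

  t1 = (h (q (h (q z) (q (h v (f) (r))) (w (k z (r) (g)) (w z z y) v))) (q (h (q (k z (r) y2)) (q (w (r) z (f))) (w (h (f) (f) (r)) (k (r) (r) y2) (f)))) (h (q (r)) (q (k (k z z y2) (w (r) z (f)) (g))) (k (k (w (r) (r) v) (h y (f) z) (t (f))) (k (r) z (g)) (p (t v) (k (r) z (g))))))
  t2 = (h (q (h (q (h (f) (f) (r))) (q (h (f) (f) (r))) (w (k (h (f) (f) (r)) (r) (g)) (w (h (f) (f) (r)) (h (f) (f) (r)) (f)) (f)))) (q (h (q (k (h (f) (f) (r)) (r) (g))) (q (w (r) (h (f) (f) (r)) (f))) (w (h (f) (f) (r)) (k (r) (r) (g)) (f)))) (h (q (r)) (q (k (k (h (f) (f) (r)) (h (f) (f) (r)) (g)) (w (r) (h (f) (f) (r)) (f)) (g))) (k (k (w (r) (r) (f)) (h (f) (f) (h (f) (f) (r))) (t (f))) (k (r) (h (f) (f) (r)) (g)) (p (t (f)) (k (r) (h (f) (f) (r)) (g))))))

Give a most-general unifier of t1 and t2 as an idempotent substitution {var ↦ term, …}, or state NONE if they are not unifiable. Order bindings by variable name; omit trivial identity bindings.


{v ↦ (f), y ↦ (f), y2 ↦ (g), z ↦ (h (f) (f) (r))}


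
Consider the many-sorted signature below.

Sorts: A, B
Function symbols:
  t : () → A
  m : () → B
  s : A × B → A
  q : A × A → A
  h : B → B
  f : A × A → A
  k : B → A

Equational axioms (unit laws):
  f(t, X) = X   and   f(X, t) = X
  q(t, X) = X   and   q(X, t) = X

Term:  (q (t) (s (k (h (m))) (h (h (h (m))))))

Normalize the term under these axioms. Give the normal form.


1. (q (t) (s (k (h (m))) (h (h (h (m))))))  →  (s (k (h (m))) (h (h (h (m)))))

normal form = (s (k (h (m))) (h (h (h (m)))))


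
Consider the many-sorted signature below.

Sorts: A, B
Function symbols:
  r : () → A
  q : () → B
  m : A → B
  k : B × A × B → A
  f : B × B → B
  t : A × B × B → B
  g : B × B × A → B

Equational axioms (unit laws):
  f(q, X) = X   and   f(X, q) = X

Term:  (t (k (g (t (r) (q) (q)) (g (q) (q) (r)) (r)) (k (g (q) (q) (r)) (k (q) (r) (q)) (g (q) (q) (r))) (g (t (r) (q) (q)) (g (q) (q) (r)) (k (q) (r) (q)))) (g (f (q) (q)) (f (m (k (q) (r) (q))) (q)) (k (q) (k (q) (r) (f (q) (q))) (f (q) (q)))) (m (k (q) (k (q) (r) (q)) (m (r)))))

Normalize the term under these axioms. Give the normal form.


normal form = (t (k (g (t (r) (q) (q)) (g (q) (q) (r)) (r)) (k (g (q) (q) (r)) (k (q) (r) (q)) (g (q) (q) (r))) (g (t (r) (q) (q)) (g (q) (q) (r)) (k (q) (r) (q)))) (g (q) (m (k (q) (r) (q))) (k (q) (k (q) (r) (q)) (q))) (m (k (q) (k (q) (r) (q)) (m (r)))))

1. (t (k (g (t (r) (q) (q)) (g (q) (q) (r)) (r)) (k (g (q) (q) (r)) (k (q) (r) (q)) (g (q) (q) (r))) (g (t (r) (q) (q)) (g (q) (q) (r)) (k (q) (r) (q)))) (g (f (q) (q)) (f (m (k (q) (r) (q))) (q)) (k (q) (k (q) (r) (f (q) (q))) (f (q) (q)))) (m (k (q) (k (q) (r) (q)) (m (r)))))  →  (t (k (g (t (r) (q) (q)) (g (q) (q) (r)) (r)) (k (g (q) (q) (r)) (k (q) (r) (q)) (g (q) (q) (r))) (g (t (r) (q) (q)) (g (q) (q) (r)) (k (q) (r) (q)))) (g (q) (f (m (k (q) (r) (q))) (q)) (k (q) (k (q) (r) (f (q) (q))) (f (q) (q)))) (m (k (q) (k (q) (r) (q)) (m (r)))))
2. (t (k (g (t (r) (q) (q)) (g (q) (q) (r)) (r)) (k (g (q) (q) (r)) (k (q) (r) (q)) (g (q) (q) (r))) (g (t (r) (q) (q)) (g (q) (q) (r)) (k (q) (r) (q)))) (g (q) (f (m (k (q) (r) (q))) (q)) (k (q) (k (q) (r) (f (q) (q))) (f (q) (q)))) (m (k (q) (k (q) (r) (q)) (m (r)))))  →  (t (k (g (t (r) (q) (q)) (g (q) (q) (r)) (r)) (k (g (q) (q) (r)) (k (q) (r) (q)) (g (q) (q) (r))) (g (t (r) (q) (q)) (g (q) (q) (r)) (k (q) (r) (q)))) (g (q) (m (k (q) (r) (q))) (k (q) (k (q) (r) (f (q) (q))) (f (q) (q)))) (m (k (q) (k (q) (r) (q)) (m (r)))))
3. (t (k (g (t (r) (q) (q)) (g (q) (q) (r)) (r)) (k (g (q) (q) (r)) (k (q) (r) (q)) (g (q) (q) (r))) (g (t (r) (q) (q)) (g (q) (q) (r)) (k (q) (r) (q)))) (g (q) (m (k (q) (r) (q))) (k (q) (k (q) (r) (f (q) (q))) (f (q) (q)))) (m (k (q) (k (q) (r) (q)) (m (r)))))  →  (t (k (g (t (r) (q) (q)) (g (q) (q) (r)) (r)) (k (g (q) (q) (r)) (k (q) (r) (q)) (g (q) (q) (r))) (g (t (r) (q) (q)) (g (q) (q) (r)) (k (q) (r) (q)))) (g (q) (m (k (q) (r) (q))) (k (q) (k (q) (r) (q)) (f (q) (q)))) (m (k (q) (k (q) (r) (q)) (m (r)))))
4. (t (k (g (t (r) (q) (q)) (g (q) (q) (r)) (r)) (k (g (q) (q) (r)) (k (q) (r) (q)) (g (q) (q) (r))) (g (t (r) (q) (q)) (g (q) (q) (r)) (k (q) (r) (q)))) (g (q) (m (k (q) (r) (q))) (k (q) (k (q) (r) (q)) (f (q) (q)))) (m (k (q) (k (q) (r) (q)) (m (r)))))  →  (t (k (g (t (r) (q) (q)) (g (q) (q) (r)) (r)) (k (g (q) (q) (r)) (k (q) (r) (q)) (g (q) (q) (r))) (g (t (r) (q) (q)) (g (q) (q) (r)) (k (q) (r) (q)))) (g (q) (m (k (q) (r) (q))) (k (q) (k (q) (r) (q)) (q))) (m (k (q) (k (q) (r) (q)) (m (r)))))


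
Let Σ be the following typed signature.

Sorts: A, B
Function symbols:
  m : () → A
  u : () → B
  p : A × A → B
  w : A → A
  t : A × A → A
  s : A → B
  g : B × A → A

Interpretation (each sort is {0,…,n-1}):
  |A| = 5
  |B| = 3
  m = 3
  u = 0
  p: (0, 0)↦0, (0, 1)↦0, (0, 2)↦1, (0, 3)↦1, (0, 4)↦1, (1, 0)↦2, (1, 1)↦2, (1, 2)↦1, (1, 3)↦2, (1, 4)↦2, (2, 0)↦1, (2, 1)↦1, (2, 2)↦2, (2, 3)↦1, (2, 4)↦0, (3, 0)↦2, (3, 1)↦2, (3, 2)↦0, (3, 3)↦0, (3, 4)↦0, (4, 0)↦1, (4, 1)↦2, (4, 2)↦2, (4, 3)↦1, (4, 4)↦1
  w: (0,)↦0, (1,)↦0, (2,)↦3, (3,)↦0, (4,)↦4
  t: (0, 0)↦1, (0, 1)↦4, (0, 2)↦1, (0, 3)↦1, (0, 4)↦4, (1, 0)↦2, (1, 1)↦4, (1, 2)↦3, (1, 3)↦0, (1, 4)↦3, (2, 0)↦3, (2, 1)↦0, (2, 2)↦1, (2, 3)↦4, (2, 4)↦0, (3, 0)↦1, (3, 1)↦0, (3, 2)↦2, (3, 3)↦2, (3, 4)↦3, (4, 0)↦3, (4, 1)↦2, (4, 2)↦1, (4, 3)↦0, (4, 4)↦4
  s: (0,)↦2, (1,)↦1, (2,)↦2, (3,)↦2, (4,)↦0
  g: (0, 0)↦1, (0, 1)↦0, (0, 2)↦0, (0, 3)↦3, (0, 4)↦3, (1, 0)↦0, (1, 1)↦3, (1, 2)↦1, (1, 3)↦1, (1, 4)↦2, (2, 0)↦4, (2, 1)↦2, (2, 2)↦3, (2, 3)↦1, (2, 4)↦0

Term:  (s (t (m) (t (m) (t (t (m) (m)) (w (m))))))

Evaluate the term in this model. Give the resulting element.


value = 2

  m = 3
  m = 3
  m = 3
  m = 3
  (t (m) (m)) = t(3, 3) = 2
  m = 3
  (w (m)) = w(3,) = 0
  (t (t (m) (m)) (w (m))) = t(2, 0) = 3
  (t (m) (t (t (m) (m)) (w (m)))) = t(3, 3) = 2
  (t (m) (t (m) (t (t (m) (m)) (w (m))))) = t(3, 2) = 2
  (s (t (m) (t (m) (t (t (m) (m)) (w (m)))))) = s(2,) = 2


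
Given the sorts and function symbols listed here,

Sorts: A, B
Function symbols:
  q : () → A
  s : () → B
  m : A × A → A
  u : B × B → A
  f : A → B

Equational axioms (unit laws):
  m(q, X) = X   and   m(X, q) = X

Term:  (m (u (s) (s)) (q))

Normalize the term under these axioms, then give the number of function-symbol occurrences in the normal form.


size = 3

1. (m (u (s) (s)) (q))  →  (u (s) (s))
normal form: (u (s) (s))


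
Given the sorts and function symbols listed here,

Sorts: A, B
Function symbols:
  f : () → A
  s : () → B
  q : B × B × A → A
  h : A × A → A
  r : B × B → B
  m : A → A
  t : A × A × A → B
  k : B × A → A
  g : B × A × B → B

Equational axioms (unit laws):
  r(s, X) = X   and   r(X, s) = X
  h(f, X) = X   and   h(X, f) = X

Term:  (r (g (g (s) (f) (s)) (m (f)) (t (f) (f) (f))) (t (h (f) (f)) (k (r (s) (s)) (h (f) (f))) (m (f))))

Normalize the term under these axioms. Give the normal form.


normal form = (r (g (g (s) (f) (s)) (m (f)) (t (f) (f) (f))) (t (f) (k (s) (f)) (m (f))))

1. (r (g (g (s) (f) (s)) (m (f)) (t (f) (f) (f))) (t (h (f) (f)) (k (r (s) (s)) (h (f) (f))) (m (f))))  →  (r (g (g (s) (f) (s)) (m (f)) (t (f) (f) (f))) (t (f) (k (r (s) (s)) (h (f) (f))) (m (f))))
2. (r (g (g (s) (f) (s)) (m (f)) (t (f) (f) (f))) (t (f) (k (r (s) (s)) (h (f) (f))) (m (f))))  →  (r (g (g (s) (f) (s)) (m (f)) (t (f) (f) (f))) (t (f) (k (s) (h (f) (f))) (m (f))))
3. (r (g (g (s) (f) (s)) (m (f)) (t (f) (f) (f))) (t (f) (k (s) (h (f) (f))) (m (f))))  →  (r (g (g (s) (f) (s)) (m (f)) (t (f) (f) (f))) (t (f) (k (s) (f)) (m (f))))


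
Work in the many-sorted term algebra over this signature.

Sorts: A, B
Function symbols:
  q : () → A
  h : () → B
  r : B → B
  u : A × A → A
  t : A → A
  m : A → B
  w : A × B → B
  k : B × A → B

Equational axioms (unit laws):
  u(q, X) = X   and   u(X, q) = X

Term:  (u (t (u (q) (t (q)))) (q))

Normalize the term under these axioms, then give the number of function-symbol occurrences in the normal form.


size = 3

1. (u (t (u (q) (t (q)))) (q))  →  (t (u (q) (t (q))))
2. (t (u (q) (t (q))))  →  (t (t (q)))
normal form: (t (t (q)))


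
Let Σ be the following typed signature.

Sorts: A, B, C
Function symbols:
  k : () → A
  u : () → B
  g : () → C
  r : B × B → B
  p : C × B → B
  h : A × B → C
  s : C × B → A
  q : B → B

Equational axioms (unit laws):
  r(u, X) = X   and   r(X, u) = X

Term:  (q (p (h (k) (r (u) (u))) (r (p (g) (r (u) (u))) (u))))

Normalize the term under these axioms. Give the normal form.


normal form = (q (p (h (k) (u)) (p (g) (u))))

1. (q (p (h (k) (r (u) (u))) (r (p (g) (r (u) (u))) (u))))  →  (q (p (h (k) (u)) (r (p (g) (r (u) (u))) (u))))
2. (q (p (h (k) (u)) (r (p (g) (r (u) (u))) (u))))  →  (q (p (h (k) (u)) (p (g) (r (u) (u)))))
3. (q (p (h (k) (u)) (p (g) (r (u) (u)))))  →  (q (p (h (k) (u)) (p (g) (u))))


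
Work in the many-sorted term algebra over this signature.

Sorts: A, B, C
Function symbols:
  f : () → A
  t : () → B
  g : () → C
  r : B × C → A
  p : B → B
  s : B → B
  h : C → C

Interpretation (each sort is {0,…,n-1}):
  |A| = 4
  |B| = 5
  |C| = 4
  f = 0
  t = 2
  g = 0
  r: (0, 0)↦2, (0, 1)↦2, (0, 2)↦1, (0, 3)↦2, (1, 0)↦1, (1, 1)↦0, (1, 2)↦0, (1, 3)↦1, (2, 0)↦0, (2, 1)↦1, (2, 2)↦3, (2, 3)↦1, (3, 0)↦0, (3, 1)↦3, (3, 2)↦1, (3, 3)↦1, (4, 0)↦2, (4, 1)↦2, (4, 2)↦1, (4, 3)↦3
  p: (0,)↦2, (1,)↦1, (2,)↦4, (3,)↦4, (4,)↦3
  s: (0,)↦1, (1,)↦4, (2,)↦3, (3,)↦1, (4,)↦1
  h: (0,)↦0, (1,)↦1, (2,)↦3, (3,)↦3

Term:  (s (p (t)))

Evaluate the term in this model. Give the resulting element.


  t = 2
  (p (t)) = p(2,) = 4
  (s (p (t))) = s(4,) = 1

value = 1


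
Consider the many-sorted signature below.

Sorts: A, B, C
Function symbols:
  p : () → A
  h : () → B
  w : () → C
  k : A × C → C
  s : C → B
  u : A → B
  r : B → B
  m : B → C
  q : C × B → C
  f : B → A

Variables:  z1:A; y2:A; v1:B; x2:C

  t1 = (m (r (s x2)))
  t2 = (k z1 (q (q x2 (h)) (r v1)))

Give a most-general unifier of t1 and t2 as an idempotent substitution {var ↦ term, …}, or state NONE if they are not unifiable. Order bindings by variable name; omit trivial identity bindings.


NONE (not unifiable)

head clash or occurs-check failure — not unifiable


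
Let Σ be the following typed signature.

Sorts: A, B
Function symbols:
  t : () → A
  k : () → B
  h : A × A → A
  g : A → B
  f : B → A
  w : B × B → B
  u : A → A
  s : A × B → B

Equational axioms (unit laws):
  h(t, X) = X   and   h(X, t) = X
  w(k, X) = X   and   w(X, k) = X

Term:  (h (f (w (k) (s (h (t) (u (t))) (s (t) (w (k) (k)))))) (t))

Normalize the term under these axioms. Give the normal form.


1. (h (f (w (k) (s (h (t) (u (t))) (s (t) (w (k) (k)))))) (t))  →  (f (w (k) (s (h (t) (u (t))) (s (t) (w (k) (k))))))
2. (f (w (k) (s (h (t) (u (t))) (s (t) (w (k) (k))))))  →  (f (s (h (t) (u (t))) (s (t) (w (k) (k)))))
3. (f (s (h (t) (u (t))) (s (t) (w (k) (k)))))  →  (f (s (u (t)) (s (t) (w (k) (k)))))
4. (f (s (u (t)) (s (t) (w (k) (k)))))  →  (f (s (u (t)) (s (t) (k))))

normal form = (f (s (u (t)) (s (t) (k))))
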